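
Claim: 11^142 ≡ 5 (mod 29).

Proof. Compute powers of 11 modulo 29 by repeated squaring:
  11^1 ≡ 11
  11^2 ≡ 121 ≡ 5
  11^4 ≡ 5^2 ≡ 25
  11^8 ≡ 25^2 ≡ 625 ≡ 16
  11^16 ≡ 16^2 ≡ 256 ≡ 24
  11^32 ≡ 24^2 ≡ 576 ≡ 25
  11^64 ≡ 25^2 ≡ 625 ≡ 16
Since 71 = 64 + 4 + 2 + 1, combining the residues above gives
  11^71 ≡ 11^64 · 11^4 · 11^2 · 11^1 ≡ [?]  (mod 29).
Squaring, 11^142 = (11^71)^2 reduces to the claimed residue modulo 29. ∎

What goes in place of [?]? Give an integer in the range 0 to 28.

Multiply the listed residues: 16 · 25 · 5 · 11 = 400 → 2000 → 22000.
Reducing modulo 29: 22000 = 758·29 + 18, so 11^71 ≡ 18.

18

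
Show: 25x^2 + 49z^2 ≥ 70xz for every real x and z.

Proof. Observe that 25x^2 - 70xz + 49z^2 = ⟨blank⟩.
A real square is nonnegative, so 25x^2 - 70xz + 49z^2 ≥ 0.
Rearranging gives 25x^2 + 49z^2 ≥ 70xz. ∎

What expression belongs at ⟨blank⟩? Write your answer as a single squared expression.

(5x - 7z)^2

The leading and trailing coefficients are 5^2 and 7^2, and 70 = 2·5·7, so the trinomial is (5x - 7z)^2.
Hence 25x^2 - 70xz + 49z^2 ≥ 0.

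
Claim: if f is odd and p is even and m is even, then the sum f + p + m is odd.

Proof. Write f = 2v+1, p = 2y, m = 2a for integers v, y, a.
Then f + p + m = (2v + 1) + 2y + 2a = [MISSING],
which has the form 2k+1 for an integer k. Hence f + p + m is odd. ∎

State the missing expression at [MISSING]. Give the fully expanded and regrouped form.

2(a + v + y) + 1

(2v + 1) + 2y + 2a = 2a + 2v + 2y + 1
= 2(a + v + y) + 1.
Since a + v + y is an integer, the sum is of the form 2k+1 for an integer k.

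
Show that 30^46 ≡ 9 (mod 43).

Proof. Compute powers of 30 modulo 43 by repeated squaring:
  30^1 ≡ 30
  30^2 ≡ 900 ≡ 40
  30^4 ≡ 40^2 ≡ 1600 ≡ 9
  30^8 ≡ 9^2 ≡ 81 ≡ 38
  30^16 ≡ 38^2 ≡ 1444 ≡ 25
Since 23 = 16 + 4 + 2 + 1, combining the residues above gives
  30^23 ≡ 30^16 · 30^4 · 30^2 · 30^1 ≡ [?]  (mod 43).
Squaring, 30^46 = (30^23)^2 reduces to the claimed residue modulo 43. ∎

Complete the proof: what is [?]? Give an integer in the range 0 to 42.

Multiply the listed residues: 25 · 9 · 40 · 30 = 225 → 9000 → 270000.
Reducing modulo 43: 270000 = 6279·43 + 3, so 30^23 ≡ 3.

3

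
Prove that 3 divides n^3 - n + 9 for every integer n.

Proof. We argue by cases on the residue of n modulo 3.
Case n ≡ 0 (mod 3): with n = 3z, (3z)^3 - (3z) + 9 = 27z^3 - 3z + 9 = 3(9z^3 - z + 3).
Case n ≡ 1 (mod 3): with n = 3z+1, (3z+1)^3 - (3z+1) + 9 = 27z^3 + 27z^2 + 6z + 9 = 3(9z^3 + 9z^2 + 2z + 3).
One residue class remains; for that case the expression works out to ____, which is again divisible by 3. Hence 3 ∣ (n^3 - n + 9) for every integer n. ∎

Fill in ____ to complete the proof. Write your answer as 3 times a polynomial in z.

The residues treated are {0, 1}, so the missing case is n ≡ 2 (mod 3); write n = 3z+2.
Then (3z+2)^3 - (3z+2) + 9 = 27z^3 + 54z^2 + 33z + 15 = 3(9z^3 + 18z^2 + 11z + 5).

3(9z^3 + 18z^2 + 11z + 5)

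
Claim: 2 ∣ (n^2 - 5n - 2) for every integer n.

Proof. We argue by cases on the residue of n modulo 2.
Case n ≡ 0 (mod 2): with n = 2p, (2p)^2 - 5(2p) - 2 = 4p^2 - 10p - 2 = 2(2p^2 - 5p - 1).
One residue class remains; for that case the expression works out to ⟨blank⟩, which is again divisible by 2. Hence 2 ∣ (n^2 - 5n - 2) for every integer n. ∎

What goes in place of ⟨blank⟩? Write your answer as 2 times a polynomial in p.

Only n ≡ 1 (mod 2) is unaccounted for. Put n = 2p+1:
(2p+1)^2 - 5(2p+1) - 2 expands to 4p^2 - 6p - 6,
and factoring out 2 leaves 2(2p^2 - 3p - 3).

2(2p^2 - 3p - 3)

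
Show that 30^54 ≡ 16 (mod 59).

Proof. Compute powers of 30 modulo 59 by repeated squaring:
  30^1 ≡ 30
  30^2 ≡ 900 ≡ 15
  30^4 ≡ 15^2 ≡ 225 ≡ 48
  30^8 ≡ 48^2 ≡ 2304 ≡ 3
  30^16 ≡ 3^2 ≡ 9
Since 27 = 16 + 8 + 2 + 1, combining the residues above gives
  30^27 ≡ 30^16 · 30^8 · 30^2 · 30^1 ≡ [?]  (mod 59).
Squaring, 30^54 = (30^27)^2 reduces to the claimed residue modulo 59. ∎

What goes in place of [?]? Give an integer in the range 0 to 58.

Multiply the listed residues: 9 · 3 · 15 · 30 = 27 → 405 → 12150.
Reducing modulo 59: 12150 = 205·59 + 55, so 30^27 ≡ 55.

55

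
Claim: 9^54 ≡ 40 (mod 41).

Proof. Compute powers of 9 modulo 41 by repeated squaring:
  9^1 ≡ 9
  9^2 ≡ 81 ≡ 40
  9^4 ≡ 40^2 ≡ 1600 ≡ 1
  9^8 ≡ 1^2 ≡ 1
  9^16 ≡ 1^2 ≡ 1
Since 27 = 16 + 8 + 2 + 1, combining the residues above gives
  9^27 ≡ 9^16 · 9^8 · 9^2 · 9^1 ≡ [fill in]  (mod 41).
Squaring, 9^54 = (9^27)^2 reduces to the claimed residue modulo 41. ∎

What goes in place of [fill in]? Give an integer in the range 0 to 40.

32

9^16 · 9^8 · 9^2 · 9^1 ≡ 1 · 1 · 40 · 9 = 360.
360 mod 41 = 32, so 9^27 ≡ 32 (mod 41).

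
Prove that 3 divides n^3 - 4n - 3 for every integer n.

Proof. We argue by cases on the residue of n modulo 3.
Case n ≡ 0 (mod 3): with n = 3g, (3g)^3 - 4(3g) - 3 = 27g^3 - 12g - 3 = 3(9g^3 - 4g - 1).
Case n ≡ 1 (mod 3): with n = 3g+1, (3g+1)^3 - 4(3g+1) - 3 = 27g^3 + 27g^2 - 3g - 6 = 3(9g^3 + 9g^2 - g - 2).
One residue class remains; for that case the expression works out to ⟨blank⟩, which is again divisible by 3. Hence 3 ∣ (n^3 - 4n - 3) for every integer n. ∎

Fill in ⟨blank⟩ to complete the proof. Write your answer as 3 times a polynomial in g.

3(9g^3 + 18g^2 + 8g - 1)

Only n ≡ 2 (mod 3) is unaccounted for. Put n = 3g+2:
(3g+2)^3 - 4(3g+2) - 3 expands to 27g^3 + 54g^2 + 24g - 3,
and factoring out 3 leaves 3(9g^3 + 18g^2 + 8g - 1).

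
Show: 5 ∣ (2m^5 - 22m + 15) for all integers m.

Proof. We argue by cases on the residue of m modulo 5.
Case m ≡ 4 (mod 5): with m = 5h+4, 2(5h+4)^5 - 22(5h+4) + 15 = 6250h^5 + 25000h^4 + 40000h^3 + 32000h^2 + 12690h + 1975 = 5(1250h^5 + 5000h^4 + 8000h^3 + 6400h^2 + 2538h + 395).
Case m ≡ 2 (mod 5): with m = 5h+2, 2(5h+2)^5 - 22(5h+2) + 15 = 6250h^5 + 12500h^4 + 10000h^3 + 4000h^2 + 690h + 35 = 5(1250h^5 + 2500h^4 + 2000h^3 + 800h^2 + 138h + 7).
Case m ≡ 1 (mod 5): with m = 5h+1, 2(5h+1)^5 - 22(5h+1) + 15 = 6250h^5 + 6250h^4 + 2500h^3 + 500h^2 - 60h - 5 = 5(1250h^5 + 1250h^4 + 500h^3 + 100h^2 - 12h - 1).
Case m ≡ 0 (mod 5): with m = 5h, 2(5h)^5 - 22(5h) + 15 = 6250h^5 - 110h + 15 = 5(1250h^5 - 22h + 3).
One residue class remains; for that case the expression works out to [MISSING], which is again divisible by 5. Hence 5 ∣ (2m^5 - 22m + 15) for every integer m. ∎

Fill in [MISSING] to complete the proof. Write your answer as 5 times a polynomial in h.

Only m ≡ 3 (mod 5) is unaccounted for. Put m = 5h+3:
2(5h+3)^5 - 22(5h+3) + 15 expands to 6250h^5 + 18750h^4 + 22500h^3 + 13500h^2 + 3940h + 435,
and factoring out 5 leaves 5(1250h^5 + 3750h^4 + 4500h^3 + 2700h^2 + 788h + 87).

5(1250h^5 + 3750h^4 + 4500h^3 + 2700h^2 + 788h + 87)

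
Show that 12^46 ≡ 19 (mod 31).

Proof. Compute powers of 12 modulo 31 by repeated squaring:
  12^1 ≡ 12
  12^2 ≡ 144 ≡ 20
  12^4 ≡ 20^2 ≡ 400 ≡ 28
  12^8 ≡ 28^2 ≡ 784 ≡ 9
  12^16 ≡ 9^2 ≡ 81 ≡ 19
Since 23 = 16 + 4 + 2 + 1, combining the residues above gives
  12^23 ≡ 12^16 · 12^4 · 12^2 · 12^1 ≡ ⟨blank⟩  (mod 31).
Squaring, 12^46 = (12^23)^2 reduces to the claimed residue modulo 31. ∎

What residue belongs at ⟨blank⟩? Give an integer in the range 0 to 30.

22

Multiply the listed residues: 19 · 28 · 20 · 12 = 532 → 10640 → 127680.
Reducing modulo 31: 127680 = 4118·31 + 22, so 12^23 ≡ 22.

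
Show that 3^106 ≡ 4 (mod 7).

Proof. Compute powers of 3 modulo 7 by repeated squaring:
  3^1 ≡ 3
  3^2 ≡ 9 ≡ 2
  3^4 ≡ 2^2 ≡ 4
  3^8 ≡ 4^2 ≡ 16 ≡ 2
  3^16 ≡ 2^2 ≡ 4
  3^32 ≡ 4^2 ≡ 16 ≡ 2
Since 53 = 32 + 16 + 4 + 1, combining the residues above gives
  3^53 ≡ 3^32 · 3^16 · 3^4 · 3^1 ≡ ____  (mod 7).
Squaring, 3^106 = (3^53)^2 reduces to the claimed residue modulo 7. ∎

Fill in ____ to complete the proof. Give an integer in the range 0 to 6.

5

Multiply the listed residues: 2 · 4 · 4 · 3 = 8 → 32 → 96.
Reducing modulo 7: 96 = 13·7 + 5, so 3^53 ≡ 5.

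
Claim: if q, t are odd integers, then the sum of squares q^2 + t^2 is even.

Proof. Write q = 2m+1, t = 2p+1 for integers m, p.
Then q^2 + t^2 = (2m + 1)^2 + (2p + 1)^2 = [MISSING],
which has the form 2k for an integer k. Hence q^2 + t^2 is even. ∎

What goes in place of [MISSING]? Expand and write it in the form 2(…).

2(2m^2 + 2m + 2p^2 + 2p + 1)

(2m + 1)^2 + (2p + 1)^2 = 4m^2 + 4m + 4p^2 + 4p + 2
= 2(2m^2 + 2m + 2p^2 + 2p + 1).
Since 2m^2 + 2m + 2p^2 + 2p + 1 is an integer, the sum of squares is of the form 2k for an integer k.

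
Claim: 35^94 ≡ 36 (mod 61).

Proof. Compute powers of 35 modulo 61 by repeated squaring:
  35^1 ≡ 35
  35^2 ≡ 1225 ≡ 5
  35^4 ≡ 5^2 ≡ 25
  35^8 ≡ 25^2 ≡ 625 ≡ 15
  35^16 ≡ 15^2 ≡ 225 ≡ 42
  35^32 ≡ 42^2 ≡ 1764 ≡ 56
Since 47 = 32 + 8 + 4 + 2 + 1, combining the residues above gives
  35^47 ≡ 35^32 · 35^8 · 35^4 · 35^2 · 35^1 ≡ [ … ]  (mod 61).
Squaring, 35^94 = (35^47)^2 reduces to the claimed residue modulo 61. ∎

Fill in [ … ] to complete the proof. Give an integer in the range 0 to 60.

35^32 · 35^8 · 35^4 · 35^2 · 35^1 ≡ 56 · 15 · 25 · 5 · 35 = 3675000.
3675000 mod 61 = 55, so 35^47 ≡ 55 (mod 61).

55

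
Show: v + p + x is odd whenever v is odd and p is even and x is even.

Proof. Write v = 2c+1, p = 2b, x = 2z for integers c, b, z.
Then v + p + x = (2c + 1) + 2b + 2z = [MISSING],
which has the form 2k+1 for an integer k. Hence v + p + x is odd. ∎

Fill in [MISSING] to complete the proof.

2(b + c + z) + 1

(2c + 1) + 2b + 2z = 2b + 2c + 2z + 1
= 2(b + c + z) + 1.
Since b + c + z is an integer, the sum is of the form 2k+1 for an integer k.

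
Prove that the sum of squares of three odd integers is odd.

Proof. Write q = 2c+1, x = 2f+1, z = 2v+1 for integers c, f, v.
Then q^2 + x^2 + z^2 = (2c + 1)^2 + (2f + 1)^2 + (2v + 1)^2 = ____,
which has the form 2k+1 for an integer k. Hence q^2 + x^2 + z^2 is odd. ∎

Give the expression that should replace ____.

2(2c^2 + 2c + 2f^2 + 2f + 2v^2 + 2v + 1) + 1

Expanding: (2c + 1)^2 + (2f + 1)^2 + (2v + 1)^2 = 4c^2 + 4c + 4f^2 + 4f + 4v^2 + 4v + 3.
Every term except the constant is even, so this is 2(2c^2 + 2c + 2f^2 + 2f + 2v^2 + 2v + 1) + 1,
and 2c^2 + 2c + 2f^2 + 2f + 2v^2 + 2v + 1 ∈ ℤ gives the required form.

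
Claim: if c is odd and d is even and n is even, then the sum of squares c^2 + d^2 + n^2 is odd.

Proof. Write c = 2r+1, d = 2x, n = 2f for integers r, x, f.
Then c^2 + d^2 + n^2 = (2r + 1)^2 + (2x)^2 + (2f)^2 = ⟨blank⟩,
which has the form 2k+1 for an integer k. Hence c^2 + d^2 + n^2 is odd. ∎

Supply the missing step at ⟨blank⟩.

2(2f^2 + 2r^2 + 2r + 2x^2) + 1

Expanding: (2r + 1)^2 + (2x)^2 + (2f)^2 = 4f^2 + 4r^2 + 4r + 4x^2 + 1.
Every term except the constant is even, so this is 2(2f^2 + 2r^2 + 2r + 2x^2) + 1,
and 2f^2 + 2r^2 + 2r + 2x^2 ∈ ℤ gives the required form.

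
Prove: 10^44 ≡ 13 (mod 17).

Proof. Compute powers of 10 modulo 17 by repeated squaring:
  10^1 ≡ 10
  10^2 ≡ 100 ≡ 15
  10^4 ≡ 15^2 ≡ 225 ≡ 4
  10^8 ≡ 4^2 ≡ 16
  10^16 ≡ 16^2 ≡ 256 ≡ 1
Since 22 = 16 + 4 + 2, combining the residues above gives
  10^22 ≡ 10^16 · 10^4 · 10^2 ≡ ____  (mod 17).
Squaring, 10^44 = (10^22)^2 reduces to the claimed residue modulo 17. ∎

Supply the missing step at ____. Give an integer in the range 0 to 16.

Multiply the listed residues: 1 · 4 · 15 = 4 → 60.
Reducing modulo 17: 60 = 3·17 + 9, so 10^22 ≡ 9.

9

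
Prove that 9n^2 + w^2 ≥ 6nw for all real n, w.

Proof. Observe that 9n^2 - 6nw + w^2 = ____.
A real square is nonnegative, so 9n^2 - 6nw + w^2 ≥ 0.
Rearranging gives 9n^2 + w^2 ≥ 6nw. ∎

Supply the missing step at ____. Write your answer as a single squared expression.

9n^2 - 6nw + w^2 is a perfect-square trinomial: the outer terms are (3n)^2 and (w)^2, and the cross term is -2·3n·w.
So 9n^2 - 6nw + w^2 = (3n - w)^2 ≥ 0.

(3n - w)^2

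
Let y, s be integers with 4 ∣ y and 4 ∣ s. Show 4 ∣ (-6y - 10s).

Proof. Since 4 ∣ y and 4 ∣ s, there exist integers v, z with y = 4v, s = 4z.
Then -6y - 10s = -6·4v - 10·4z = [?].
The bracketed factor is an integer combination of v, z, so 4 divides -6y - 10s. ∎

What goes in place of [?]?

Pull the common 4 out of every term: -6·4v - 10·4z = 4(-6v - 10z).
-6v - 10z is an integer, which exhibits the divisibility.

4(-6v - 10z)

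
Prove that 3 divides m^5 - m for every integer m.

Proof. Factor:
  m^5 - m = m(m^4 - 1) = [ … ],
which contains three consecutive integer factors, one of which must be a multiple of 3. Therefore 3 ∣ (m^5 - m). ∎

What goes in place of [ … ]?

(m - 1)m(m + 1)(m^2 + 1)

m^4 - 1 = (m^2 - 1)(m^2 + 1), and m^2 - 1 = (m-1)(m+1).
So m(m^4 - 1) = (m - 1)m(m + 1)(m^2 + 1).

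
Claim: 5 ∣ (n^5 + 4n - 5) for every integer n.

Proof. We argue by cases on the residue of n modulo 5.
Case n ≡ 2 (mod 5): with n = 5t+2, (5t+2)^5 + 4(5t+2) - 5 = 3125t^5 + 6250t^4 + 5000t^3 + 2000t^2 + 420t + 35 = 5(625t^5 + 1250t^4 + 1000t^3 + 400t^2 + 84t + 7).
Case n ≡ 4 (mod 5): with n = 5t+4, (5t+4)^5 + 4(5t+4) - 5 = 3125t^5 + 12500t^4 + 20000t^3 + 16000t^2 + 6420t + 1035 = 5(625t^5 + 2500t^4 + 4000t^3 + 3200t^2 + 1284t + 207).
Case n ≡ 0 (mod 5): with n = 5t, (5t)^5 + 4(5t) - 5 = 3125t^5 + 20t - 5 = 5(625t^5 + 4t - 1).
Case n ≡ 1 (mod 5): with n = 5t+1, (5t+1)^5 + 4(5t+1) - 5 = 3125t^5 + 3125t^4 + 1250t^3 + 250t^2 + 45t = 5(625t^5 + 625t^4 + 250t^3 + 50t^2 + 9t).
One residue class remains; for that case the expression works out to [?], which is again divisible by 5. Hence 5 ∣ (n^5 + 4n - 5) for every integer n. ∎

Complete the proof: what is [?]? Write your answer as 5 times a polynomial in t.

5(625t^5 + 1875t^4 + 2250t^3 + 1350t^2 + 409t + 50)

Only n ≡ 3 (mod 5) is unaccounted for. Put n = 5t+3:
(5t+3)^5 + 4(5t+3) - 5 expands to 3125t^5 + 9375t^4 + 11250t^3 + 6750t^2 + 2045t + 250,
and factoring out 5 leaves 5(625t^5 + 1875t^4 + 2250t^3 + 1350t^2 + 409t + 50).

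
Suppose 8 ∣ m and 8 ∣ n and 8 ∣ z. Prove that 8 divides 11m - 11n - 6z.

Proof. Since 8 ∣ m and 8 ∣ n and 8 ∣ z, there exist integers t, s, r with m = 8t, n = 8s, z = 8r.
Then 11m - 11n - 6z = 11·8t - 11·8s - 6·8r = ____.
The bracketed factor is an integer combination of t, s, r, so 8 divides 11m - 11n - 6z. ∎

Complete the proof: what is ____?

8(-6r - 11s + 11t)

Pull the common 8 out of every term: 11·8t - 11·8s - 6·8r = 8(-6r - 11s + 11t).
-6r - 11s + 11t is an integer, which exhibits the divisibility.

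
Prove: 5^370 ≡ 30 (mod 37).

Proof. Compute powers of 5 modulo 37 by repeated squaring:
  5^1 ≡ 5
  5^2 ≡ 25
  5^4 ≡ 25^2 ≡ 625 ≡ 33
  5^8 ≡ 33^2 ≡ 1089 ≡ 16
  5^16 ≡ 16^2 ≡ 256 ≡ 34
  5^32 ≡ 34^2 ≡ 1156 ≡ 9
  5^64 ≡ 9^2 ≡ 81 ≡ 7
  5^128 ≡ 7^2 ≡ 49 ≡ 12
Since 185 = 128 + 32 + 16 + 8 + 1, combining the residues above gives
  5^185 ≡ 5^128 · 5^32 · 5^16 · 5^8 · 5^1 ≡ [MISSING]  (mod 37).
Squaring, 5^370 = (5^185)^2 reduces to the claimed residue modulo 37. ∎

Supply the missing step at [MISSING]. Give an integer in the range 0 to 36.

17

Multiply the listed residues: 12 · 9 · 34 · 16 · 5 = 108 → 3672 → 58752 → 293760.
Reducing modulo 37: 293760 = 7939·37 + 17, so 5^185 ≡ 17.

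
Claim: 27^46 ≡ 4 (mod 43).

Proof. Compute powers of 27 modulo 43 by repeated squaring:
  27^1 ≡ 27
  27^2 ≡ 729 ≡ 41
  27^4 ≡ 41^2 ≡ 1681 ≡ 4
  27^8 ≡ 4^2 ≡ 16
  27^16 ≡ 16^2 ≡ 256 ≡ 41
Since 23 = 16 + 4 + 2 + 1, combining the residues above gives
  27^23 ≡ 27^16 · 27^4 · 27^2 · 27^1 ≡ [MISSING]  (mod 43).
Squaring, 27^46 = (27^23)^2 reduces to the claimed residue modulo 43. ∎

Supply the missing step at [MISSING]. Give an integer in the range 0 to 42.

2

Multiply the listed residues: 41 · 4 · 41 · 27 = 164 → 6724 → 181548.
Reducing modulo 43: 181548 = 4222·43 + 2, so 27^23 ≡ 2.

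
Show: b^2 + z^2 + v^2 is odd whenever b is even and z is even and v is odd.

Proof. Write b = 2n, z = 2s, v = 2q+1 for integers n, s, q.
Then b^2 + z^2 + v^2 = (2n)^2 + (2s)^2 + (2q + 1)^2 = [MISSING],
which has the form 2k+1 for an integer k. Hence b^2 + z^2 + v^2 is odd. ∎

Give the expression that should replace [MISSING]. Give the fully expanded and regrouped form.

2(2n^2 + 2q^2 + 2q + 2s^2) + 1

Expanding: (2n)^2 + (2s)^2 + (2q + 1)^2 = 4n^2 + 4q^2 + 4q + 4s^2 + 1.
Every term except the constant is even, so this is 2(2n^2 + 2q^2 + 2q + 2s^2) + 1,
and 2n^2 + 2q^2 + 2q + 2s^2 ∈ ℤ gives the required form.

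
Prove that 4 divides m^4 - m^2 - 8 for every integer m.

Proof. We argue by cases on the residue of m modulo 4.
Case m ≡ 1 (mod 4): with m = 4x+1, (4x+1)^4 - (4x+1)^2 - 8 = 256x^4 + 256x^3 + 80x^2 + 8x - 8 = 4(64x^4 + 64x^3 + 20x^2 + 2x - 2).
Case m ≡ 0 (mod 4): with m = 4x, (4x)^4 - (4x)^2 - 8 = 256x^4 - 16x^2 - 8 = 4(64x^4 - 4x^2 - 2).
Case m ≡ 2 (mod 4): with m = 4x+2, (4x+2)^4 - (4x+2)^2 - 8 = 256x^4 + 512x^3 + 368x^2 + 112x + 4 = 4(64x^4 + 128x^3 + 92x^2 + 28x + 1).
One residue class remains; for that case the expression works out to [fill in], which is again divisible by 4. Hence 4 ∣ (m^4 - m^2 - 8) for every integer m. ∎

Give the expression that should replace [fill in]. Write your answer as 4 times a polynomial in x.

4(64x^4 + 192x^3 + 212x^2 + 102x + 16)

Only m ≡ 3 (mod 4) is unaccounted for. Put m = 4x+3:
(4x+3)^4 - (4x+3)^2 - 8 expands to 256x^4 + 768x^3 + 848x^2 + 408x + 64,
and factoring out 4 leaves 4(64x^4 + 192x^3 + 212x^2 + 102x + 16).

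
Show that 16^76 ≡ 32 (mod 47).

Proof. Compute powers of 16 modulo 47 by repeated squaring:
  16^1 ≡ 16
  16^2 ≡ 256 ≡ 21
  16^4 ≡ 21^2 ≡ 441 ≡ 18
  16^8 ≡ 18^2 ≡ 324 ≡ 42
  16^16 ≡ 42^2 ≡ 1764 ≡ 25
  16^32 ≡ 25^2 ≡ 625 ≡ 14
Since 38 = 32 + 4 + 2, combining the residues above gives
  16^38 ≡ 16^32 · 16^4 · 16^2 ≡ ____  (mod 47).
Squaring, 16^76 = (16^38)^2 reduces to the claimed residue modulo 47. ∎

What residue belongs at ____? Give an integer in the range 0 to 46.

28

16^32 · 16^4 · 16^2 ≡ 14 · 18 · 21 = 5292.
5292 mod 47 = 28, so 16^38 ≡ 28 (mod 47).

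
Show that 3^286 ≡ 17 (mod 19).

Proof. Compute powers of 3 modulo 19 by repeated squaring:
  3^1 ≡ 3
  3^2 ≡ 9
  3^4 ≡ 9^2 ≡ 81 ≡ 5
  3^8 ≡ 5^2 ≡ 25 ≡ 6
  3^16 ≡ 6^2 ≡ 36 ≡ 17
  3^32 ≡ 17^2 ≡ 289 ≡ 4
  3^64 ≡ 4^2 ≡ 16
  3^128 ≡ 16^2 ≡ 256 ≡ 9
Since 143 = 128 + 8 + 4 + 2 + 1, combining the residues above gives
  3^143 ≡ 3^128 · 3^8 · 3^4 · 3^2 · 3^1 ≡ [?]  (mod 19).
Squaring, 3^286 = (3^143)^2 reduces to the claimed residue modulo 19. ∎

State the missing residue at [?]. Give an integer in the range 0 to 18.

3^128 · 3^8 · 3^4 · 3^2 · 3^1 ≡ 9 · 6 · 5 · 9 · 3 = 7290.
7290 mod 19 = 13, so 3^143 ≡ 13 (mod 19).

13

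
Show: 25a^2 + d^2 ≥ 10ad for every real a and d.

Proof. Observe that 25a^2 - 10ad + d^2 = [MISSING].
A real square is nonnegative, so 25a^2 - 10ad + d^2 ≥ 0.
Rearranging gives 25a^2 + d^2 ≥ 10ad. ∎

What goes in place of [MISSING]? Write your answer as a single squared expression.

(5a - d)^2

The leading and trailing coefficients are 5^2 and 1^2, and 10 = 2·5·1, so the trinomial is (5a - d)^2.
Hence 25a^2 - 10ad + d^2 ≥ 0.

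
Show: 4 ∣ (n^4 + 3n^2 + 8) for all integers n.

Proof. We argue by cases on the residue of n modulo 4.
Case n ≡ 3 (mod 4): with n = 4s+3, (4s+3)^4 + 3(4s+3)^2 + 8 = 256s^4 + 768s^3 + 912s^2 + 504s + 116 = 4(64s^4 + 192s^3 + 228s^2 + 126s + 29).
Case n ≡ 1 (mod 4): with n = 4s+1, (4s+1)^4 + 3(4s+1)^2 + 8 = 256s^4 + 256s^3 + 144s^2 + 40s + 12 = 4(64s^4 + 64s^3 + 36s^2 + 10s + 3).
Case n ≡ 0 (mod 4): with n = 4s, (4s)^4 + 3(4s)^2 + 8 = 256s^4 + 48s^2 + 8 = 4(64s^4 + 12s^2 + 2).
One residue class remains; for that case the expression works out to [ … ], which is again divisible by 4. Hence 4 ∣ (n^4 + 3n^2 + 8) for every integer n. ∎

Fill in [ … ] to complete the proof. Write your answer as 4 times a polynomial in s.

4(64s^4 + 128s^3 + 108s^2 + 44s + 9)

The residues treated are {3, 1, 0}, so the missing case is n ≡ 2 (mod 4); write n = 4s+2.
Then (4s+2)^4 + 3(4s+2)^2 + 8 = 256s^4 + 512s^3 + 432s^2 + 176s + 36 = 4(64s^4 + 128s^3 + 108s^2 + 44s + 9).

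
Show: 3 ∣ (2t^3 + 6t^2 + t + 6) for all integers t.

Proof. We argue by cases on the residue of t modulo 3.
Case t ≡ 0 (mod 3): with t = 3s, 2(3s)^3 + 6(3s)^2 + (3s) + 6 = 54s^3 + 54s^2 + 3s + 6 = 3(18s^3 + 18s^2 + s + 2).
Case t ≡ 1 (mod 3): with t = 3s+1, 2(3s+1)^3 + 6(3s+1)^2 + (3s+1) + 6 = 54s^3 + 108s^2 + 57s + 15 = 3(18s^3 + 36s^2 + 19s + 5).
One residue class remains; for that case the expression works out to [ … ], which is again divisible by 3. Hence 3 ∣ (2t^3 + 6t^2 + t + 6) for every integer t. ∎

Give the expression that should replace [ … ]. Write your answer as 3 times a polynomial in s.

The residues treated are {0, 1}, so the missing case is t ≡ 2 (mod 3); write t = 3s+2.
Then 2(3s+2)^3 + 6(3s+2)^2 + (3s+2) + 6 = 54s^3 + 162s^2 + 147s + 48 = 3(18s^3 + 54s^2 + 49s + 16).

3(18s^3 + 54s^2 + 49s + 16)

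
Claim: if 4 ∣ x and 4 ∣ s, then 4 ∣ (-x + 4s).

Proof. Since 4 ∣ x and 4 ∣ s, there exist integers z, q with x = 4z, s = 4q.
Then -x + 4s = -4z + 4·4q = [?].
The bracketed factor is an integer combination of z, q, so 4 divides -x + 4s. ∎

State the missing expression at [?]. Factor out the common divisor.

Pull the common 4 out of every term: -4z + 4·4q = 4(4q - z).
4q - z is an integer, which exhibits the divisibility.

4(4q - z)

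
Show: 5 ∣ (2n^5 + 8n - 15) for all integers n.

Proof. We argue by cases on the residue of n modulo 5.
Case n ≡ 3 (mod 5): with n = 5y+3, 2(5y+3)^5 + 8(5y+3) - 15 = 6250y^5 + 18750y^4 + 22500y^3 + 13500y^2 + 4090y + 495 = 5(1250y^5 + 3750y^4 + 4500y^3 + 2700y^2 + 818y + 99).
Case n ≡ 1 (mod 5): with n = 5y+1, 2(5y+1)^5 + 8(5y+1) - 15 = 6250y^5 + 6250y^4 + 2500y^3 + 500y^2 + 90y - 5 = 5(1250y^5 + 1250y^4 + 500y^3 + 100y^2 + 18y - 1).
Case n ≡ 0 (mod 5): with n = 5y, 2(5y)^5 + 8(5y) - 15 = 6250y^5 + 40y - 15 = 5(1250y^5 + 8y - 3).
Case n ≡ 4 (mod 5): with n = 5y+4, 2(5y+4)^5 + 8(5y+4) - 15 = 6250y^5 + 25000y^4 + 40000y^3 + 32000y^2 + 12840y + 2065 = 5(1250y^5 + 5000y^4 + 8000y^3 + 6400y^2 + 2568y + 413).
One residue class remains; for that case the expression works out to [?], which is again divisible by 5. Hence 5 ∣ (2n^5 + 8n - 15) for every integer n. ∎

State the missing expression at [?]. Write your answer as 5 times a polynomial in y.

5(1250y^5 + 2500y^4 + 2000y^3 + 800y^2 + 168y + 13)

The residues treated are {3, 1, 0, 4}, so the missing case is n ≡ 2 (mod 5); write n = 5y+2.
Then 2(5y+2)^5 + 8(5y+2) - 15 = 6250y^5 + 12500y^4 + 10000y^3 + 4000y^2 + 840y + 65 = 5(1250y^5 + 2500y^4 + 2000y^3 + 800y^2 + 168y + 13).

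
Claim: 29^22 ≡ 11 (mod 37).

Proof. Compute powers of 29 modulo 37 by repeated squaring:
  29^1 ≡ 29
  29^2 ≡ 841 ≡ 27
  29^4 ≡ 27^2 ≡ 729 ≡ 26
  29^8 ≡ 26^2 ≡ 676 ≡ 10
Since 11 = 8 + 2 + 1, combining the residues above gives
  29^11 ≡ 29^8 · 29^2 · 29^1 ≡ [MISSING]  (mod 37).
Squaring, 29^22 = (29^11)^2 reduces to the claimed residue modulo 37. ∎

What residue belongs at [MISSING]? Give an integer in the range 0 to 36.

23

29^8 · 29^2 · 29^1 ≡ 10 · 27 · 29 = 7830.
7830 mod 37 = 23, so 29^11 ≡ 23 (mod 37).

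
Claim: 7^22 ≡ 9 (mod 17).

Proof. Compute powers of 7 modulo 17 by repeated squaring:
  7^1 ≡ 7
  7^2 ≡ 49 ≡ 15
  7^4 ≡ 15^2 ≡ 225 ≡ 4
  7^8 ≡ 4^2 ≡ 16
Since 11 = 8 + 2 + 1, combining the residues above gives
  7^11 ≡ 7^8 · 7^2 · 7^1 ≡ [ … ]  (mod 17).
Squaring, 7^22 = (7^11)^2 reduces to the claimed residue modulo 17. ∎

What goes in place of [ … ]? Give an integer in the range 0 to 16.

14

Multiply the listed residues: 16 · 15 · 7 = 240 → 1680.
Reducing modulo 17: 1680 = 98·17 + 14, so 7^11 ≡ 14.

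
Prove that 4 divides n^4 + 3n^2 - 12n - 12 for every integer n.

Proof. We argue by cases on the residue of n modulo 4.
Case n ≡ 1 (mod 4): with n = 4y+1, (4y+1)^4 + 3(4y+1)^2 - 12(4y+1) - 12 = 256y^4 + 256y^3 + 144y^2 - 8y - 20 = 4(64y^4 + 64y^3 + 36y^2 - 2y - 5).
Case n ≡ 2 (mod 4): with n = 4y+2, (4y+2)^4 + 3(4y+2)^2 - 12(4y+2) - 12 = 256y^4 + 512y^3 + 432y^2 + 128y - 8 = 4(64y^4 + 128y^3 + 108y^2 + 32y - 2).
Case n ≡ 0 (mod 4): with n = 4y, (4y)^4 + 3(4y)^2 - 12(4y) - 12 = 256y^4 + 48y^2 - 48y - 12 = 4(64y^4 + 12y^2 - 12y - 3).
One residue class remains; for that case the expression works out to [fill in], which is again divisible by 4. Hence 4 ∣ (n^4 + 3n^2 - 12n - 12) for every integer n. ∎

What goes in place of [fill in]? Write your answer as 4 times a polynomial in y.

4(64y^4 + 192y^3 + 228y^2 + 114y + 15)

Only n ≡ 3 (mod 4) is unaccounted for. Put n = 4y+3:
(4y+3)^4 + 3(4y+3)^2 - 12(4y+3) - 12 expands to 256y^4 + 768y^3 + 912y^2 + 456y + 60,
and factoring out 4 leaves 4(64y^4 + 192y^3 + 228y^2 + 114y + 15).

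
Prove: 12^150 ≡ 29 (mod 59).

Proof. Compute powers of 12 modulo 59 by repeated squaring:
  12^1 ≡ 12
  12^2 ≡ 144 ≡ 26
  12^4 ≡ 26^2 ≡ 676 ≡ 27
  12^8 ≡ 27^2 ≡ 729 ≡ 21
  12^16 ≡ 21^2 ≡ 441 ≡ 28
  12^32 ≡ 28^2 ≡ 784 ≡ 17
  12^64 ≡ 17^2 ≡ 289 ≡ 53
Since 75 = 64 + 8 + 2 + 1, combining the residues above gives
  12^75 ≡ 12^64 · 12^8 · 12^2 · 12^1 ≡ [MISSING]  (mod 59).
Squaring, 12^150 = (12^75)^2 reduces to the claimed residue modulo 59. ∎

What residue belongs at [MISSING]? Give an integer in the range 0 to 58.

12^64 · 12^8 · 12^2 · 12^1 ≡ 53 · 21 · 26 · 12 = 347256.
347256 mod 59 = 41, so 12^75 ≡ 41 (mod 59).

41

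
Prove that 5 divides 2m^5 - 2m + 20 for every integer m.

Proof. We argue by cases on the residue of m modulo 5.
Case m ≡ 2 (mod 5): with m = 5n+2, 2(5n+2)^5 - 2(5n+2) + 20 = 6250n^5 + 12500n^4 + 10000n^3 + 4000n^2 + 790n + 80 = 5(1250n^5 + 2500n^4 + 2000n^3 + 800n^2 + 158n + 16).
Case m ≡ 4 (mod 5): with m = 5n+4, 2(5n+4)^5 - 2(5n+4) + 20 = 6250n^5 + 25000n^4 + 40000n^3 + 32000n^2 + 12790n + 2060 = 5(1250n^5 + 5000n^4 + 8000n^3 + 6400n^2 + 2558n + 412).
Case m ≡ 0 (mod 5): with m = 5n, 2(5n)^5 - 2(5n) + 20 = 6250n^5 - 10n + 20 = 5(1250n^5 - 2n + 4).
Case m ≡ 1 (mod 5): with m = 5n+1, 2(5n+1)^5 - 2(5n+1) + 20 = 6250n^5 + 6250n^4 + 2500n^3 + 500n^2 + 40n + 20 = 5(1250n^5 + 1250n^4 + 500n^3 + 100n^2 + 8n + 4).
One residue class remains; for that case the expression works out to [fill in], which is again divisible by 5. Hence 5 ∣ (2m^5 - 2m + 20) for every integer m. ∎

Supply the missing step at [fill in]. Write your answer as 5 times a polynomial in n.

5(1250n^5 + 3750n^4 + 4500n^3 + 2700n^2 + 808n + 100)

Only m ≡ 3 (mod 5) is unaccounted for. Put m = 5n+3:
2(5n+3)^5 - 2(5n+3) + 20 expands to 6250n^5 + 18750n^4 + 22500n^3 + 13500n^2 + 4040n + 500,
and factoring out 5 leaves 5(1250n^5 + 3750n^4 + 4500n^3 + 2700n^2 + 808n + 100).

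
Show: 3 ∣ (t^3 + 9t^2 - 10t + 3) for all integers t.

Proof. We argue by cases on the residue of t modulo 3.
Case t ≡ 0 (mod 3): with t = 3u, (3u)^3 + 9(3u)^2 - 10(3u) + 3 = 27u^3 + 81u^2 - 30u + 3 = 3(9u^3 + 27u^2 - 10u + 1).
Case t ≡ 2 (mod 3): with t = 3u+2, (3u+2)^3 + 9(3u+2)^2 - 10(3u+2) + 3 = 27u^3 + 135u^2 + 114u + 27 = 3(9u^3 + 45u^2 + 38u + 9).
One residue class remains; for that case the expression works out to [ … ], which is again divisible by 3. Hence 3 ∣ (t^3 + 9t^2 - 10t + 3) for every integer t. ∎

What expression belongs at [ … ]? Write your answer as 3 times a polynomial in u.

Only t ≡ 1 (mod 3) is unaccounted for. Put t = 3u+1:
(3u+1)^3 + 9(3u+1)^2 - 10(3u+1) + 3 expands to 27u^3 + 108u^2 + 33u + 3,
and factoring out 3 leaves 3(9u^3 + 36u^2 + 11u + 1).

3(9u^3 + 36u^2 + 11u + 1)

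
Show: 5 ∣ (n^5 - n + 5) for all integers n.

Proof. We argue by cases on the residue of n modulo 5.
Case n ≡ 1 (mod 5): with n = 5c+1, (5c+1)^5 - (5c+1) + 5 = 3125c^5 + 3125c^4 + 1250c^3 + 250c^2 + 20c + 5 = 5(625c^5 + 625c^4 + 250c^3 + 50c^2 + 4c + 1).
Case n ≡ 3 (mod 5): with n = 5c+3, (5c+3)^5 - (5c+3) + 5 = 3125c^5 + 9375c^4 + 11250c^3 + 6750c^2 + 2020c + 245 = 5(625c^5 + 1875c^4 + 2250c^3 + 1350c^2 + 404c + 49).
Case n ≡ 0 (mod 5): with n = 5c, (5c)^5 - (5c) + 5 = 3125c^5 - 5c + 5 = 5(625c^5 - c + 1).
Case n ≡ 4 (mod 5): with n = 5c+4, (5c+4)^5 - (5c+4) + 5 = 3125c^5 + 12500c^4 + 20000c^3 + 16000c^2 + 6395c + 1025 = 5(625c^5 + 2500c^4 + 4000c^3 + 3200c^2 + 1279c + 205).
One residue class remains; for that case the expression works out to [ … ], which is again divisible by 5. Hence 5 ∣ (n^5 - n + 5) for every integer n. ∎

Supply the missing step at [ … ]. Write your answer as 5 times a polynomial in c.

5(625c^5 + 1250c^4 + 1000c^3 + 400c^2 + 79c + 7)

Only n ≡ 2 (mod 5) is unaccounted for. Put n = 5c+2:
(5c+2)^5 - (5c+2) + 5 expands to 3125c^5 + 6250c^4 + 5000c^3 + 2000c^2 + 395c + 35,
and factoring out 5 leaves 5(625c^5 + 1250c^4 + 1000c^3 + 400c^2 + 79c + 7).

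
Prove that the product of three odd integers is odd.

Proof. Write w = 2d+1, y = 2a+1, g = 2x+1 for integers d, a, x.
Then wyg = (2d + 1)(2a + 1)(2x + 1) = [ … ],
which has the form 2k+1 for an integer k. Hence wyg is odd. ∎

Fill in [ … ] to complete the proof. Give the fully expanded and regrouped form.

(2d + 1)(2a + 1)(2x + 1) = 8adx + 4ad + 4ax + 2a + 4dx + 2d + 2x + 1
= 2(4adx + 2ad + 2ax + a + 2dx + d + x) + 1.
Since 4adx + 2ad + 2ax + a + 2dx + d + x is an integer, the product is of the form 2k+1 for an integer k.

2(4adx + 2ad + 2ax + a + 2dx + d + x) + 1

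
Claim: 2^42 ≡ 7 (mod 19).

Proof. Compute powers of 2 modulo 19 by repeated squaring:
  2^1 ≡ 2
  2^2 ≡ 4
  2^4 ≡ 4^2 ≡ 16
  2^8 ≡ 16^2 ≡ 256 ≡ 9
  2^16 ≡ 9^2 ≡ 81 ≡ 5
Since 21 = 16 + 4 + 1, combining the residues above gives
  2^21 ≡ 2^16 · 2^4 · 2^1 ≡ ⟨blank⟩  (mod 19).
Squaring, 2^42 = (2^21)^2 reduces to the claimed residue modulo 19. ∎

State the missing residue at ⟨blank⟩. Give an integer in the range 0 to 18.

8

2^16 · 2^4 · 2^1 ≡ 5 · 16 · 2 = 160.
160 mod 19 = 8, so 2^21 ≡ 8 (mod 19).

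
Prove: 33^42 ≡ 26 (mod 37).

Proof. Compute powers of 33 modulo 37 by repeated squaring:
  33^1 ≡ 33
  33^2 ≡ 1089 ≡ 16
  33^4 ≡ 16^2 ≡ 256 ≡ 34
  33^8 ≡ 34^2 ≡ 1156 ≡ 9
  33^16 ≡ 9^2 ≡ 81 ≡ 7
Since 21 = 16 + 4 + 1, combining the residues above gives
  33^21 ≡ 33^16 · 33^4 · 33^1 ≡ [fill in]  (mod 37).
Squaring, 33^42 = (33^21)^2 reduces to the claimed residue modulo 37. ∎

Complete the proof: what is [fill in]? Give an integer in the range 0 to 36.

Multiply the listed residues: 7 · 34 · 33 = 238 → 7854.
Reducing modulo 37: 7854 = 212·37 + 10, so 33^21 ≡ 10.

10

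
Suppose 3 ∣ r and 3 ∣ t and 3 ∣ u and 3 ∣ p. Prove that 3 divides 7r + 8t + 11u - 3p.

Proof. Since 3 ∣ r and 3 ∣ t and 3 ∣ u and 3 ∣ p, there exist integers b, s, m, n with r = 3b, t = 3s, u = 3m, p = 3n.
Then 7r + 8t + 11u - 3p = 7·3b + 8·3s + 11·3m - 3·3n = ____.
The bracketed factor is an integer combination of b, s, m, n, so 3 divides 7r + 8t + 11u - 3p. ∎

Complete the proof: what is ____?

Pull the common 3 out of every term: 7·3b + 8·3s + 11·3m - 3·3n = 3(7b + 11m - 3n + 8s).
7b + 11m - 3n + 8s is an integer, which exhibits the divisibility.

3(7b + 11m - 3n + 8s)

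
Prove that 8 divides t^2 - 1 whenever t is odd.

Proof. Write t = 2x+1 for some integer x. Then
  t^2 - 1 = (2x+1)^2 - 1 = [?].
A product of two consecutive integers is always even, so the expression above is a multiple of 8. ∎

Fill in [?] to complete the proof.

(2x+1)^2 - 1 = 4x^2 + 4x + 1 - 1 = 4x^2 + 4x = 4x(x+1).
Since x and x+1 are consecutive, x(x+1) is even, and 4·(even) is a multiple of 8.

4x(x + 1)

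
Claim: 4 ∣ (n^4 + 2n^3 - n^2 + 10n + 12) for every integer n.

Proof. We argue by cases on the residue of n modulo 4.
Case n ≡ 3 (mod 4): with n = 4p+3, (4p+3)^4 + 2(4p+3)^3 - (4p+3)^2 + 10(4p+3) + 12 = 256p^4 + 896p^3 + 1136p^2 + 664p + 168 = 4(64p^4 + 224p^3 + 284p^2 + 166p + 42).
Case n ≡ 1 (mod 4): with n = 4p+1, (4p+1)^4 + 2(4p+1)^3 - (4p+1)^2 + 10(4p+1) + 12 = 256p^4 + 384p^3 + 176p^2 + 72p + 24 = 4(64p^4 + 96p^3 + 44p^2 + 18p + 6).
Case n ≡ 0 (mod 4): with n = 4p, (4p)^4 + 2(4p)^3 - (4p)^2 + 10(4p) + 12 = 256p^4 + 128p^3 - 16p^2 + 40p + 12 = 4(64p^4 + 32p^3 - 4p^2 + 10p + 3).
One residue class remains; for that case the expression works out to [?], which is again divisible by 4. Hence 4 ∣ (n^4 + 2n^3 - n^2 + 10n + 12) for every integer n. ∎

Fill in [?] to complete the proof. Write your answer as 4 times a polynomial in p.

The residues treated are {3, 1, 0}, so the missing case is n ≡ 2 (mod 4); write n = 4p+2.
Then (4p+2)^4 + 2(4p+2)^3 - (4p+2)^2 + 10(4p+2) + 12 = 256p^4 + 640p^3 + 560p^2 + 248p + 60 = 4(64p^4 + 160p^3 + 140p^2 + 62p + 15).

4(64p^4 + 160p^3 + 140p^2 + 62p + 15)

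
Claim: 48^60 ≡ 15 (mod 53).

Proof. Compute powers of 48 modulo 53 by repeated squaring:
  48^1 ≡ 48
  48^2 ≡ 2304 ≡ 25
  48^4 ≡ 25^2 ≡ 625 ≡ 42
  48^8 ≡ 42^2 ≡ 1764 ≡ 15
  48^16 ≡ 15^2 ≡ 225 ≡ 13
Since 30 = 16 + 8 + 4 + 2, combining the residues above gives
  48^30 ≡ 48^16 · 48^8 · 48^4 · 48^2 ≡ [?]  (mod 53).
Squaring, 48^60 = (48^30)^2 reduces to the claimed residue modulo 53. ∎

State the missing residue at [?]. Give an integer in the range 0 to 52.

11

Multiply the listed residues: 13 · 15 · 42 · 25 = 195 → 8190 → 204750.
Reducing modulo 53: 204750 = 3863·53 + 11, so 48^30 ≡ 11.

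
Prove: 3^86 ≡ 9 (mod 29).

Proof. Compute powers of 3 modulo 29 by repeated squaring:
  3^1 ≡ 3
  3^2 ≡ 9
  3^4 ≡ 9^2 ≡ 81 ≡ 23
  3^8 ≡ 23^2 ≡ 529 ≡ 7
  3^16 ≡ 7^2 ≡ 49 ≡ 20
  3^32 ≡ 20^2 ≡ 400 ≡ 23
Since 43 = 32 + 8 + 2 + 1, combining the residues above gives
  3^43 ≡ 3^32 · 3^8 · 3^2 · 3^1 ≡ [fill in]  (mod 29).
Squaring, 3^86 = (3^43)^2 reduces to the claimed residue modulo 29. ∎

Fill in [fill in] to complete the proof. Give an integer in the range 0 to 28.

Multiply the listed residues: 23 · 7 · 9 · 3 = 161 → 1449 → 4347.
Reducing modulo 29: 4347 = 149·29 + 26, so 3^43 ≡ 26.

26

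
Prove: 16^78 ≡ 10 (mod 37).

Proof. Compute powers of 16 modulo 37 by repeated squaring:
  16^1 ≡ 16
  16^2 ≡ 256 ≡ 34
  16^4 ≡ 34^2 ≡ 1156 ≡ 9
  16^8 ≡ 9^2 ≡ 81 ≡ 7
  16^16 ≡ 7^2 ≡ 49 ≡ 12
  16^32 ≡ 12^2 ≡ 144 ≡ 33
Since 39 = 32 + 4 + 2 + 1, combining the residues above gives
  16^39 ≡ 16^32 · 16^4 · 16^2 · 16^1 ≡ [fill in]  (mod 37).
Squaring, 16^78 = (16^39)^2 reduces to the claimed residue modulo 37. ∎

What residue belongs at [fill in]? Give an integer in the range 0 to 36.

26

Multiply the listed residues: 33 · 9 · 34 · 16 = 297 → 10098 → 161568.
Reducing modulo 37: 161568 = 4366·37 + 26, so 16^39 ≡ 26.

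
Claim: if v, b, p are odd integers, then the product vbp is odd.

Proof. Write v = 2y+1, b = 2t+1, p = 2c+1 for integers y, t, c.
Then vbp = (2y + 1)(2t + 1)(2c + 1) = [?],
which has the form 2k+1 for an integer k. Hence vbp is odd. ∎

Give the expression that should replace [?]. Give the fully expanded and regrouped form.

(2y + 1)(2t + 1)(2c + 1) = 8cty + 4ct + 4cy + 2c + 4ty + 2t + 2y + 1
= 2(4cty + 2ct + 2cy + c + 2ty + t + y) + 1.
Since 4cty + 2ct + 2cy + c + 2ty + t + y is an integer, the product is of the form 2k+1 for an integer k.

2(4cty + 2ct + 2cy + c + 2ty + t + y) + 1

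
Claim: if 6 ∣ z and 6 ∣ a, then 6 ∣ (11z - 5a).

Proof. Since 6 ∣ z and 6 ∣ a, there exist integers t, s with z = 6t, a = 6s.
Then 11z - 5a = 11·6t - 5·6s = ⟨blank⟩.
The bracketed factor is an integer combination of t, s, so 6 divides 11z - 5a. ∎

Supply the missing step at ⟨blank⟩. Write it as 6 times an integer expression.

6(-5s + 11t)

Pull the common 6 out of every term: 11·6t - 5·6s = 6(-5s + 11t).
-5s + 11t is an integer, which exhibits the divisibility.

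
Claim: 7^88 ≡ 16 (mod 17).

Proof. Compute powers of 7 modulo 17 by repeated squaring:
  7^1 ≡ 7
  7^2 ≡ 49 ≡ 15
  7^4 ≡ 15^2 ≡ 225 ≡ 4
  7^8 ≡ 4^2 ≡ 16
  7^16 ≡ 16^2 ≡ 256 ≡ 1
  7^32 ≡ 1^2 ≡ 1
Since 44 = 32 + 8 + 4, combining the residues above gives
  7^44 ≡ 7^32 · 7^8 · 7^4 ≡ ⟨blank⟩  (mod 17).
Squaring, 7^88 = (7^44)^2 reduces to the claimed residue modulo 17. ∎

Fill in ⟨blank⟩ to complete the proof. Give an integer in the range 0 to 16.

7^32 · 7^8 · 7^4 ≡ 1 · 16 · 4 = 64.
64 mod 17 = 13, so 7^44 ≡ 13 (mod 17).

13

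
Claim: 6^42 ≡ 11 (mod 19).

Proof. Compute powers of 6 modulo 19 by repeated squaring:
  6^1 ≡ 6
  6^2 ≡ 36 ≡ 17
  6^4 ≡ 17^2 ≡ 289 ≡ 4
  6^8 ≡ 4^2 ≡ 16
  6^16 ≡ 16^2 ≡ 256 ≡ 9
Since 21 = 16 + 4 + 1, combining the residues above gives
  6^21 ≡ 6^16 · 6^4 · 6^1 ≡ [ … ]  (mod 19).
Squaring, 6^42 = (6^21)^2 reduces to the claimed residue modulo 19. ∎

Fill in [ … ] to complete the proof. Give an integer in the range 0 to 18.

Multiply the listed residues: 9 · 4 · 6 = 36 → 216.
Reducing modulo 19: 216 = 11·19 + 7, so 6^21 ≡ 7.

7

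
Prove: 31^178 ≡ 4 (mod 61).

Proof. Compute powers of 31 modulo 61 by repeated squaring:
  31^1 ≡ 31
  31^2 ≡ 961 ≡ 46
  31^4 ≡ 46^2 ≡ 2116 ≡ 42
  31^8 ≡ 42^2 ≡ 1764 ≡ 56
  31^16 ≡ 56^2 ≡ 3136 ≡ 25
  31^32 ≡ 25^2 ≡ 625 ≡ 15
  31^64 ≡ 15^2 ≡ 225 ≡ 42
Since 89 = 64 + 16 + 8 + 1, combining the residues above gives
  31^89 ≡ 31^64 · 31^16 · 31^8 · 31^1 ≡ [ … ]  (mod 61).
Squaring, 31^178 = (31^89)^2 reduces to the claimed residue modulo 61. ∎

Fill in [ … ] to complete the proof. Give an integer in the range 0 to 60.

59

31^64 · 31^16 · 31^8 · 31^1 ≡ 42 · 25 · 56 · 31 = 1822800.
1822800 mod 61 = 59, so 31^89 ≡ 59 (mod 61).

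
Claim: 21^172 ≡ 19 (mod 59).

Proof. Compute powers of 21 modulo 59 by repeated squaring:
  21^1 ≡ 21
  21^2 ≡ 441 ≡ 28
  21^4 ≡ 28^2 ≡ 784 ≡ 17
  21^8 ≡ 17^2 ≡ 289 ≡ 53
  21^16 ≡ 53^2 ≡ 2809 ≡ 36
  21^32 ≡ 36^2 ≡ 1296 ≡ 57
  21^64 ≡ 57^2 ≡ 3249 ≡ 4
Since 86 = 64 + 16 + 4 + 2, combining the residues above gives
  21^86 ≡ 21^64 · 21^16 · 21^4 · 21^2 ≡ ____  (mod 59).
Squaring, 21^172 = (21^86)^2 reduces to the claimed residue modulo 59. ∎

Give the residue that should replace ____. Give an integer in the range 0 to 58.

Multiply the listed residues: 4 · 36 · 17 · 28 = 144 → 2448 → 68544.
Reducing modulo 59: 68544 = 1161·59 + 45, so 21^86 ≡ 45.

45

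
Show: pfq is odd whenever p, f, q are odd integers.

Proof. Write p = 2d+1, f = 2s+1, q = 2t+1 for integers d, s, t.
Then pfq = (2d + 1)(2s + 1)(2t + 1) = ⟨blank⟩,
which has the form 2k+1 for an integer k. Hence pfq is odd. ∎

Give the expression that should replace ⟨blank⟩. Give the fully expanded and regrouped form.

(2d + 1)(2s + 1)(2t + 1) = 8dst + 4ds + 4dt + 2d + 4st + 2s + 2t + 1
= 2(4dst + 2ds + 2dt + d + 2st + s + t) + 1.
Since 4dst + 2ds + 2dt + d + 2st + s + t is an integer, the product is of the form 2k+1 for an integer k.

2(4dst + 2ds + 2dt + d + 2st + s + t) + 1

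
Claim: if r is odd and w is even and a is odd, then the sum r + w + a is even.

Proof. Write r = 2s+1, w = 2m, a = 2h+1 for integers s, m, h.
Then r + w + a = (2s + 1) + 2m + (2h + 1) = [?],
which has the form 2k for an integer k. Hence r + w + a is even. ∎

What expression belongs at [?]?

2(h + m + s + 1)

(2s + 1) + 2m + (2h + 1) = 2h + 2m + 2s + 2
= 2(h + m + s + 1).
Since h + m + s + 1 is an integer, the sum is of the form 2k for an integer k.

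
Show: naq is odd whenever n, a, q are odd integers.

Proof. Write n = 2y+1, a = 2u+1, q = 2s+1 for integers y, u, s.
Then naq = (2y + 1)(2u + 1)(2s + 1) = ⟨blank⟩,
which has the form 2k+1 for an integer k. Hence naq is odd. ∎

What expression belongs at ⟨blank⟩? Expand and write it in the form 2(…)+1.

Expanding: (2y + 1)(2u + 1)(2s + 1) = 8suy + 4su + 4sy + 2s + 4uy + 2u + 2y + 1.
Every term except the constant is even, so this is 2(4suy + 2su + 2sy + s + 2uy + u + y) + 1,
and 4suy + 2su + 2sy + s + 2uy + u + y ∈ ℤ gives the required form.

2(4suy + 2su + 2sy + s + 2uy + u + y) + 1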